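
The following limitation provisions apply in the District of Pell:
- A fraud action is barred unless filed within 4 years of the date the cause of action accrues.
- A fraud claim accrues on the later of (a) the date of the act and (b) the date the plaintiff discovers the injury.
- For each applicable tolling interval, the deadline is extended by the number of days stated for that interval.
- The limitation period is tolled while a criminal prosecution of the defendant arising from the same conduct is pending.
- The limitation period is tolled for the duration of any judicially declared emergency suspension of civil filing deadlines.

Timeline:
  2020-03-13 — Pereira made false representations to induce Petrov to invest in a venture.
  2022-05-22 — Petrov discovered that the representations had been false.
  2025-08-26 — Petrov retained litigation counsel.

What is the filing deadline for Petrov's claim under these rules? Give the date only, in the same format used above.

2026-05-22

Because discovery on 2022-05-22 post-dates the 2020-03-13 act, accrual under the later-of rule falls on 2022-05-22.
Adding the 4 years base period to 2022-05-22 gives a deadline of 2026-05-22, before any tolling.
Nothing else in the chronology tolls or restarts the period.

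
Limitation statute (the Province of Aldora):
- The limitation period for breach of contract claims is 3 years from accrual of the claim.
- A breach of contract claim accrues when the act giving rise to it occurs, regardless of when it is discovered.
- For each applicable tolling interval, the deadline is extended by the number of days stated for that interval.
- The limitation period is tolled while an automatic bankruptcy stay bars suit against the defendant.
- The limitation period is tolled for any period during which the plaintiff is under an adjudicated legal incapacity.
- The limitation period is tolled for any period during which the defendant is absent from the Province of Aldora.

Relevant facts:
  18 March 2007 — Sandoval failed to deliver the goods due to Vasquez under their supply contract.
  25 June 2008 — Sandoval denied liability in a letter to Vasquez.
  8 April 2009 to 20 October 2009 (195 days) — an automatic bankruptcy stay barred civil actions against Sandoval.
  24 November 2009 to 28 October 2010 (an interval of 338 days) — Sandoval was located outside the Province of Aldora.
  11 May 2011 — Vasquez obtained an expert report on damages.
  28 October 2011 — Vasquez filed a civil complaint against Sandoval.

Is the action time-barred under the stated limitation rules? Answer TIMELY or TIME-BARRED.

The claim accrued on 18 March 2007, when the wrongful act occurred.
3 years from 18 March 2007 is 18 March 2010.
Because the automatic bankruptcy stay ran from 8 April 2009 to 20 October 2009, the deadline is extended by 195 days to 29 September 2010.
The period was tolled for 338 days by the defendant's absence from the jurisdiction (24 November 2009 to 28 October 2010), pushing the deadline to 2 September 2011.
The other events in the timeline have no effect on the limitation period under the stated rules.
Filing on 28 October 2011 missed the 2 September 2011 deadline — the action is time-barred.

TIME-BARRED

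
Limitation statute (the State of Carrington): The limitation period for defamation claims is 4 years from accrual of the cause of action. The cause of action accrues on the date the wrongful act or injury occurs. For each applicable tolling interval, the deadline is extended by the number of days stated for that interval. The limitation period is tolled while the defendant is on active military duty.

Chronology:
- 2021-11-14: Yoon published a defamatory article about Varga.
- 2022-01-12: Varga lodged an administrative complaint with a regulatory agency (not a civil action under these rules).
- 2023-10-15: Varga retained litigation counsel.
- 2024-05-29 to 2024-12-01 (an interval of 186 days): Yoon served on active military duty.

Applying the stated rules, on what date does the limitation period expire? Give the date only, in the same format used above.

The claim accrued on 2021-11-14, when the wrongful act occurred.
4 years from 2021-11-14 is 2025-11-14.
The period was tolled for 186 days by the defendant's active military service (2024-05-29 to 2024-12-01), pushing the deadline to 2026-05-19.
The other events in the timeline have no effect on the limitation period under the stated rules.

2026-05-19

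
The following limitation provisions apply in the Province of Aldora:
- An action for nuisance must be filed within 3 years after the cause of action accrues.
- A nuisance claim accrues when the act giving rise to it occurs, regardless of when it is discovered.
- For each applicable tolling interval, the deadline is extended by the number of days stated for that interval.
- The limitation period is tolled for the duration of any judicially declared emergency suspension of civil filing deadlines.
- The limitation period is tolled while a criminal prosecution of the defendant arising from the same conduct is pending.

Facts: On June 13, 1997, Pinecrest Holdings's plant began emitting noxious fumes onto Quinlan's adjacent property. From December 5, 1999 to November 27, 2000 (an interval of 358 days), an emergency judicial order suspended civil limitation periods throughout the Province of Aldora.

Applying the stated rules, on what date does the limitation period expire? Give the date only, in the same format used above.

The claim accrued on June 13, 1997, when the wrongful act occurred.
The untolled deadline — 3 years after June 13, 1997 — is June 13, 2000.
The period was tolled for 358 days by the emergency suspension of filing deadlines (December 5, 1999 to November 27, 2000), pushing the deadline to June 6, 2001.

June 6, 2001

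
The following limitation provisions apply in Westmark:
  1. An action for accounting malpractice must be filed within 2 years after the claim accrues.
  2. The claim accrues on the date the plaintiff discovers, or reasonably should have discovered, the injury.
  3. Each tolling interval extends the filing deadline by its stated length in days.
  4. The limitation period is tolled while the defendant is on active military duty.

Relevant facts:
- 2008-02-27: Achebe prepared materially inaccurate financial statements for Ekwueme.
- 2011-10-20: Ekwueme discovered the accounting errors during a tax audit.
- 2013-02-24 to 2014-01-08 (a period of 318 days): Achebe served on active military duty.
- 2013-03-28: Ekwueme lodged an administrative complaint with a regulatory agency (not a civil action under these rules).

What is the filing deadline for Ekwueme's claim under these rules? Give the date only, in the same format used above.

2014-09-03

The claim did not accrue until Ekwueme discovered the injury on 2011-10-20; the 2008-02-27 act date does not start the clock under the stated rule.
2 years from 2011-10-20 is 2013-10-20.
The period was tolled for 318 days by the defendant's active military service (2013-02-24 to 2014-01-08), pushing the deadline to 2014-09-03.
The other events in the timeline have no effect on the limitation period under the stated rules.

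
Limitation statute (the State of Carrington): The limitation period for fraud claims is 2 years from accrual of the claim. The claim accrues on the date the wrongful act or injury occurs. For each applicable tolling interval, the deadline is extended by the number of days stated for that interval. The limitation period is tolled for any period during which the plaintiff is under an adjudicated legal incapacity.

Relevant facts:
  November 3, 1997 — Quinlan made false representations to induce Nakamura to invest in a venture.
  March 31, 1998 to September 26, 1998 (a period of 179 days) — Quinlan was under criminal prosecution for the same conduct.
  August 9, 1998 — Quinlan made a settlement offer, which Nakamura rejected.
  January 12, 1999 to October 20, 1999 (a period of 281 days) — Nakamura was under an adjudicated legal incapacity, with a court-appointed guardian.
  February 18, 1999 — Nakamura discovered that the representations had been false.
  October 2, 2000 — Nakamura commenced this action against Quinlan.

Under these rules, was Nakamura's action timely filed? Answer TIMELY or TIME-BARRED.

Because the rule ties accrual to occurrence, the claim accrued on November 3, 1997, not on the February 18, 1999 discovery date.
The untolled deadline — 2 years after November 3, 1997 — is November 3, 1999.
The plaintiff's legal incapacity from January 12, 1999 to October 20, 1999 tolled the period for 281 days, extending the deadline to August 10, 2000.
No stated provision tolls the period for a criminal prosecution, so the interval from March 31, 1998 to September 26, 1998 has no effect on the deadline.
Nothing else in the chronology tolls or restarts the period.
Nakamura filed on October 2, 2000, after the August 10, 2000 deadline, so the action is time-barred.

TIME-BARRED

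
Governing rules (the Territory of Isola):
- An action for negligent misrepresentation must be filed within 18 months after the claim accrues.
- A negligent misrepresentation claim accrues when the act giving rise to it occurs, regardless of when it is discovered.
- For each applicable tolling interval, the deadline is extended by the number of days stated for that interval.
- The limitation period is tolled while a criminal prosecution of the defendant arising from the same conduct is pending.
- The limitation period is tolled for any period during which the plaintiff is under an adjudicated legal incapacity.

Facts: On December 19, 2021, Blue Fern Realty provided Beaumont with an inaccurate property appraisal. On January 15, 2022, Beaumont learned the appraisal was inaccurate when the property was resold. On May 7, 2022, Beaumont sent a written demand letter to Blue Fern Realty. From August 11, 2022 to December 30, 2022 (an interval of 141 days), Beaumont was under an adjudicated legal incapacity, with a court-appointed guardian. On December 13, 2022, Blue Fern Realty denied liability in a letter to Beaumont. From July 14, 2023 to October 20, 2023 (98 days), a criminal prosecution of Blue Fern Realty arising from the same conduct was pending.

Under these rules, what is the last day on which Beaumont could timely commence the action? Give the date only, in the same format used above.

Accrual is governed by the date of the act, so the period began to run on December 19, 2021; the later discovery on January 15, 2022 is irrelevant under the stated rule.
The untolled deadline — 18 months after December 19, 2021 — is June 19, 2023.
Because the plaintiff's legal incapacity ran from August 11, 2022 to December 30, 2022, the deadline is extended by 141 days to November 7, 2023.
The pending criminal prosecution from July 14, 2023 to October 20, 2023 tolled the period for 98 days, extending the deadline to February 13, 2024.
None of the other events listed affects the running of the period under the stated rules.

February 13, 2024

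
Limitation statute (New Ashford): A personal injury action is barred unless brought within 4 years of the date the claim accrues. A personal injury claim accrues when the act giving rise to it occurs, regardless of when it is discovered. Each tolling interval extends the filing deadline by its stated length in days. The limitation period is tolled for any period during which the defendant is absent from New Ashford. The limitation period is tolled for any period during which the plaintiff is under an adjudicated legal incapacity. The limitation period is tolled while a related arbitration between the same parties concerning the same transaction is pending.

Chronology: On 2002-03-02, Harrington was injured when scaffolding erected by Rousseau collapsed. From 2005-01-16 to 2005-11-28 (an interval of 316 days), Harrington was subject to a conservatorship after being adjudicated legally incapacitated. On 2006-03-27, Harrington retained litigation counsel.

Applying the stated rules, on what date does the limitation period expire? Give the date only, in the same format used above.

2007-01-12

The limitation period began to run on 2002-03-02.
4 years from 2002-03-02 is 2006-03-02.
The period was tolled for 316 days by the plaintiff's legal incapacity (2005-01-16 to 2005-11-28), pushing the deadline to 2007-01-12.
Nothing else in the chronology tolls or restarts the period.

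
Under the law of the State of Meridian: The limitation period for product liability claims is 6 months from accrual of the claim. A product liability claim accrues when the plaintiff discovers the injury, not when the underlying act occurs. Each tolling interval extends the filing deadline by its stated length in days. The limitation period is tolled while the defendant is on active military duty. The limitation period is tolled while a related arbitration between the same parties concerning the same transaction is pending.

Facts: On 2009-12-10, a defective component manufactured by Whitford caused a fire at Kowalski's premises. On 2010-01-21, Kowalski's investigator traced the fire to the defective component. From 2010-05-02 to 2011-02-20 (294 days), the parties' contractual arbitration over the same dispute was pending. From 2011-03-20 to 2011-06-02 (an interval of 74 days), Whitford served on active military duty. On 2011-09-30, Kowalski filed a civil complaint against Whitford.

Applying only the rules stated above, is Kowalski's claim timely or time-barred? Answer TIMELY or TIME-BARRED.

The claim did not accrue until Kowalski discovered the injury on 2010-01-21; the 2009-12-10 act date does not start the clock under the stated rule.
The untolled deadline — 6 months after 2010-01-21 — is 2010-07-21.
Because the pending related arbitration ran from 2010-05-02 to 2011-02-20, the deadline is extended by 294 days to 2011-05-11.
The defendant's active military service from 2011-03-20 to 2011-06-02 tolled the period for 74 days, extending the deadline to 2011-07-24.
Filing on 2011-09-30 missed the 2011-07-24 deadline — the action is time-barred.

TIME-BARRED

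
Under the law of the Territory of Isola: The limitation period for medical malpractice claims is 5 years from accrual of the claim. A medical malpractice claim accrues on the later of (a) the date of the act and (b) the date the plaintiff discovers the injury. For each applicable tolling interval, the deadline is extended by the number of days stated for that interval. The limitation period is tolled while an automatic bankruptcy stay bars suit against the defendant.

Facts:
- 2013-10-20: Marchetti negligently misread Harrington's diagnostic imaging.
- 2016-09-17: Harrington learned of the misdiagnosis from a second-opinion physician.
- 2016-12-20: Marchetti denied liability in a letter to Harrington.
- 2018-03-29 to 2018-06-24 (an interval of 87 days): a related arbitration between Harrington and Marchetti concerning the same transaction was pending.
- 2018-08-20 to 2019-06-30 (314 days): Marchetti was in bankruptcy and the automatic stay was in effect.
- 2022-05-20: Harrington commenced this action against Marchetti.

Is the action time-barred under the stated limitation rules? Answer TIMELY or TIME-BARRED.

TIMELY

Because discovery on 2016-09-17 post-dates the 2013-10-20 act, accrual under the later-of rule falls on 2016-09-17.
The untolled deadline — 5 years after 2016-09-17 — is 2021-09-17.
The period was tolled for 314 days by the automatic bankruptcy stay (2018-08-20 to 2019-06-30), pushing the deadline to 2022-07-28.
The pending related arbitration from 2018-03-29 to 2018-06-24 does not toll the period, because no stated rule makes a pending arbitration a tolling event.
The other events in the timeline have no effect on the limitation period under the stated rules.
The 2022-05-20 filing precedes the 2022-07-28 deadline; the claim is timely.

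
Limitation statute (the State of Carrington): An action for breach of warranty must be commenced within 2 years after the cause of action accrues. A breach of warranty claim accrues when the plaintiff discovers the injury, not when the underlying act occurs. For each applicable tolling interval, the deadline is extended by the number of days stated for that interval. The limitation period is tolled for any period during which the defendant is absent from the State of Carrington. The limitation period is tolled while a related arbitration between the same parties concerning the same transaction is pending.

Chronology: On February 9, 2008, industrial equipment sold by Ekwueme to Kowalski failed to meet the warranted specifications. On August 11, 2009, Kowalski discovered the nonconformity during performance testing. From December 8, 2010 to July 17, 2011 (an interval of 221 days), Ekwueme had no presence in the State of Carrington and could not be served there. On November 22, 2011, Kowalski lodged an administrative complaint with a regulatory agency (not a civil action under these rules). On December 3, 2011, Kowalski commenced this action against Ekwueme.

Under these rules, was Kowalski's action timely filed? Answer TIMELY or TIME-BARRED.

The claim did not accrue until Kowalski discovered the injury on August 11, 2009; the February 9, 2008 act date does not start the clock under the stated rule.
2 years from August 11, 2009 is August 11, 2011.
Because the defendant's absence from the jurisdiction ran from December 8, 2010 to July 17, 2011, the deadline is extended by 221 days to March 19, 2012.
The other events in the timeline have no effect on the limitation period under the stated rules.
Kowalski filed on December 3, 2011, before the March 19, 2012 deadline, so the action is timely.

TIMELY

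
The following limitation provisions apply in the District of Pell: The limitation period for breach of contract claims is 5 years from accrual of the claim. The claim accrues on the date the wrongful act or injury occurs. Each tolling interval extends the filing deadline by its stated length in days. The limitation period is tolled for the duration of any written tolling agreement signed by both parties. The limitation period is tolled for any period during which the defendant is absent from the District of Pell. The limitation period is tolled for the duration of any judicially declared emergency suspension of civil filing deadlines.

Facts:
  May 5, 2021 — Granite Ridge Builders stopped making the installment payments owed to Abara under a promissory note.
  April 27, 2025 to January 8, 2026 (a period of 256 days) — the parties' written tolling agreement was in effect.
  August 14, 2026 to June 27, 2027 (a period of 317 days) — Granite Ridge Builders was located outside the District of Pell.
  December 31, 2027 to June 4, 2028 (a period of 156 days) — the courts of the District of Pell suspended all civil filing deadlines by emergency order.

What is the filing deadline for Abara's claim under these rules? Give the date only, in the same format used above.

November 29, 2027

The limitation period began to run on May 5, 2021.
5 years from May 5, 2021 is May 5, 2026.
The written tolling agreement from April 27, 2025 to January 8, 2026 tolled the period for 256 days, extending the deadline to January 16, 2027.
The period was tolled for 317 days by the defendant's absence from the jurisdiction (August 14, 2026 to June 27, 2027), pushing the deadline to November 29, 2027.
The emergency suspension of filing deadlines from December 31, 2027 to June 4, 2028 began after the period had already run on November 29, 2027, so it has no tolling effect.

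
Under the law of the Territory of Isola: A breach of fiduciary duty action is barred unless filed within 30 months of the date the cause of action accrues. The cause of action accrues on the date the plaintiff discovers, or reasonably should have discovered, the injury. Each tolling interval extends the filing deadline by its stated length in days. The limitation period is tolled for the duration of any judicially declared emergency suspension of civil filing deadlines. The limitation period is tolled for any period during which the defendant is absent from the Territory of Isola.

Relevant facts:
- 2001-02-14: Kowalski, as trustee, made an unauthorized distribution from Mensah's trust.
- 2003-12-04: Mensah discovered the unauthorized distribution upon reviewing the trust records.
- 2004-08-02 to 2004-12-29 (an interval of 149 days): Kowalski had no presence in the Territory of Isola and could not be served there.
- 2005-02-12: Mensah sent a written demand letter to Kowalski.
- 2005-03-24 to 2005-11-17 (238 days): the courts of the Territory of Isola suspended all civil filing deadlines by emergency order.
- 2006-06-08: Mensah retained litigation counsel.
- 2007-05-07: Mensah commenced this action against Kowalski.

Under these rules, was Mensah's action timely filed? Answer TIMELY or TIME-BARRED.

TIMELY

Accrual is tied to discovery, so the period began on 2003-12-04 rather than on 2001-02-14 when the act occurred.
Adding the 30 months base period to 2003-12-04 gives a deadline of 2006-06-04, before any tolling.
Because the defendant's absence from the jurisdiction ran from 2004-08-02 to 2004-12-29, the deadline is extended by 149 days to 2006-10-31.
The period was tolled for 238 days by the emergency suspension of filing deadlines (2005-03-24 to 2005-11-17), pushing the deadline to 2007-06-26.
The other events in the timeline have no effect on the limitation period under the stated rules.
Filing on 2007-05-07 beat the 2007-06-26 deadline — the action is timely.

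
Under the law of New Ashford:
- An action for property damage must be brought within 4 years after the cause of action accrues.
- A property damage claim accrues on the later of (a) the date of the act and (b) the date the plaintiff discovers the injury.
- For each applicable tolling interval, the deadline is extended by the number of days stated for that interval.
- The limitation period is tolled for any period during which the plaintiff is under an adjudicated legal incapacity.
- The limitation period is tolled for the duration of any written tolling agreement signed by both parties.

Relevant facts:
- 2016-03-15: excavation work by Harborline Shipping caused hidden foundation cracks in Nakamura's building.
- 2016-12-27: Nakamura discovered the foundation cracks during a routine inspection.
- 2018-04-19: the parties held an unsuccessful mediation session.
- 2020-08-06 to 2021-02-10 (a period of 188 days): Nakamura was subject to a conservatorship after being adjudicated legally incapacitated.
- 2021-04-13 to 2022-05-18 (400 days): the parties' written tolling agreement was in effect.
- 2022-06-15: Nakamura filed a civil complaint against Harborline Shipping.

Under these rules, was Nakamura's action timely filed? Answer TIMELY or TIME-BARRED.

The claim accrued on 2016-12-27 — the later of the 2016-03-15 act and the 2016-12-27 discovery.
The untolled deadline — 4 years after 2016-12-27 — is 2020-12-27.
The period was tolled for 188 days by the plaintiff's legal incapacity (2020-08-06 to 2021-02-10), pushing the deadline to 2021-07-03.
The written tolling agreement from 2021-04-13 to 2022-05-18 tolled the period for 400 days, extending the deadline to 2022-08-07.
The other events in the timeline have no effect on the limitation period under the stated rules.
Filing on 2022-06-15 beat the 2022-08-07 deadline — the action is timely.

TIMELY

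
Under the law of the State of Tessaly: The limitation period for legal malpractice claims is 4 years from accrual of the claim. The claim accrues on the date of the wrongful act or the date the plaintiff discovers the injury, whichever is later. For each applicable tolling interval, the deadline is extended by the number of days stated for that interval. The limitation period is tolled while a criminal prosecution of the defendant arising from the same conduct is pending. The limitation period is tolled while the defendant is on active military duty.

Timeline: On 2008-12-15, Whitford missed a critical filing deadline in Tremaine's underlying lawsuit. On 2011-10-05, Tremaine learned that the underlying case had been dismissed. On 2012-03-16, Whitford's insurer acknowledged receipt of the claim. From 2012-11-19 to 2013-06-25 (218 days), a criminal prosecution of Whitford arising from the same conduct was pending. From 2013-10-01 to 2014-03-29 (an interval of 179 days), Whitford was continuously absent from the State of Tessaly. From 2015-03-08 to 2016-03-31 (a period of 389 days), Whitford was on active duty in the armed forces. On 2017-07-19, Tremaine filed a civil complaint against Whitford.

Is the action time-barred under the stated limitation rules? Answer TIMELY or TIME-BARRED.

The claim accrued on 2011-10-05 — the later of the 2008-12-15 act and the 2011-10-05 discovery.
4 years from 2011-10-05 is 2015-10-05.
The pending criminal prosecution from 2012-11-19 to 2013-06-25 tolled the period for 218 days, extending the deadline to 2016-05-10.
The defendant's active military service from 2015-03-08 to 2016-03-31 tolled the period for 389 days, extending the deadline to 2017-06-03.
Although the defendant's absence ran from 2013-10-01 to 2014-03-29, the stated rules do not make that a tolling event, so it is disregarded.
The other events in the timeline have no effect on the limitation period under the stated rules.
Filing on 2017-07-19 missed the 2017-06-03 deadline — the action is time-barred.

TIME-BARRED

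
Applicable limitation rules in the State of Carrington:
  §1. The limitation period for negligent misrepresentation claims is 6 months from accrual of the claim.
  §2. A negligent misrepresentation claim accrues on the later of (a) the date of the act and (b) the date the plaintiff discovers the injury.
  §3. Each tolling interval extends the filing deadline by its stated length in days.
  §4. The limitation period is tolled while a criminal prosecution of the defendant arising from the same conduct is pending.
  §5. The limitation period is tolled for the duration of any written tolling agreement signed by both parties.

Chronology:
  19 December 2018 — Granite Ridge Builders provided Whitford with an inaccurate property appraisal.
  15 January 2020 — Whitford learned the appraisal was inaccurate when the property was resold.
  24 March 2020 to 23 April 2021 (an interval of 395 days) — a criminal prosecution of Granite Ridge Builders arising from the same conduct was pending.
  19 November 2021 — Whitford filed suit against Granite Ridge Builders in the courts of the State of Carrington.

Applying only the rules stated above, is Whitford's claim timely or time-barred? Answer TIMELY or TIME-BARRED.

TIME-BARRED

Because discovery on 15 January 2020 post-dates the 19 December 2018 act, accrual under the later-of rule falls on 15 January 2020.
The untolled deadline — 6 months after 15 January 2020 — is 15 July 2020.
The pending criminal prosecution from 24 March 2020 to 23 April 2021 tolled the period for 395 days, extending the deadline to 14 August 2021.
Filing on 19 November 2021 missed the 14 August 2021 deadline — the action is time-barred.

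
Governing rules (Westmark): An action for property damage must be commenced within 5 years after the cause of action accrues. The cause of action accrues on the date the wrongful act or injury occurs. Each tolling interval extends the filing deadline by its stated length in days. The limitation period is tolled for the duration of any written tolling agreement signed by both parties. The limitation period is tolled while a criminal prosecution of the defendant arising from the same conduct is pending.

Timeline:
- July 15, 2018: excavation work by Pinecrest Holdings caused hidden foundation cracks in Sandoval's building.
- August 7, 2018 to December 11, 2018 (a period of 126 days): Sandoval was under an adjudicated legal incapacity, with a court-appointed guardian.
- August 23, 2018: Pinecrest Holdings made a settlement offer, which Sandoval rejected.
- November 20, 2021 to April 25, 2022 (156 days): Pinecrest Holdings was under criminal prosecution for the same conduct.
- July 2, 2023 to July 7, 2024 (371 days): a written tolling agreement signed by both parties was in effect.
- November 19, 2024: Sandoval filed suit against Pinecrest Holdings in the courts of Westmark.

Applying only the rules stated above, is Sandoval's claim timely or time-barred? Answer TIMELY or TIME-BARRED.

TIMELY

The cause of action accrued on July 15, 2018, the date of the act.
The untolled deadline — 5 years after July 15, 2018 — is July 15, 2023.
The pending criminal prosecution from November 20, 2021 to April 25, 2022 tolled the period for 156 days, extending the deadline to December 18, 2023.
The period was tolled for 371 days by the written tolling agreement (July 2, 2023 to July 7, 2024), pushing the deadline to December 23, 2024.
The plaintiff's legal incapacity from August 7, 2018 to December 11, 2018 does not toll the period, because no stated rule makes the plaintiff's incapacity a tolling event.
The other events in the timeline have no effect on the limitation period under the stated rules.
Sandoval filed on November 19, 2024, before the December 23, 2024 deadline, so the action is timely.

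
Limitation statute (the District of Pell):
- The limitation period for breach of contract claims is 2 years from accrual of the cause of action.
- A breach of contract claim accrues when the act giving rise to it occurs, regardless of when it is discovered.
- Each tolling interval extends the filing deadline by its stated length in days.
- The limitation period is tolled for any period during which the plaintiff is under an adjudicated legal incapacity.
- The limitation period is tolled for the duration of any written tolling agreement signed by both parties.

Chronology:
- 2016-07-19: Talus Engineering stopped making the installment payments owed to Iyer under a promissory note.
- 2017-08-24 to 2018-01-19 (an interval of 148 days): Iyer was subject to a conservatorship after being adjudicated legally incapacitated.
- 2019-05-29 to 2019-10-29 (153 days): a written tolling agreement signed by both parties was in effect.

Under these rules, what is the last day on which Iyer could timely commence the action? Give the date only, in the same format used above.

2018-12-14

The claim accrued on 2016-07-19, when the wrongful act occurred.
Adding the 2 years base period to 2016-07-19 gives a deadline of 2018-07-19, before any tolling.
The plaintiff's legal incapacity from 2017-08-24 to 2018-01-19 tolled the period for 148 days, extending the deadline to 2018-12-14.
The written tolling agreement from 2019-05-29 to 2019-10-29 began after the period had already run on 2018-12-14, so it has no tolling effect.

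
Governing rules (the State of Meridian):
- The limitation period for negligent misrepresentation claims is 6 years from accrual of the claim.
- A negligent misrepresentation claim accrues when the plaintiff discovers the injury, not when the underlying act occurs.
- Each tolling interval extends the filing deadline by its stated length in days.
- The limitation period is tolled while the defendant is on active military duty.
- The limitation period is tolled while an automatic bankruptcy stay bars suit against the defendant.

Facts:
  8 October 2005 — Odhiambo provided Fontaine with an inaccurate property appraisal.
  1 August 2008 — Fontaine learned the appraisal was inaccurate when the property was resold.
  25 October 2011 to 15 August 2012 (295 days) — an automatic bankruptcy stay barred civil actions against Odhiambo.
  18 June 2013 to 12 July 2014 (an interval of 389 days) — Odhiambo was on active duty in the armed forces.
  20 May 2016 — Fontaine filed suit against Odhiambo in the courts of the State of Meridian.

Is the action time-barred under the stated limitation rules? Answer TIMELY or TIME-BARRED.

TIMELY

Under the discovery rule, the claim accrued on 1 August 2008, when Fontaine discovered the injury — not on the 8 October 2005 date of the underlying act.
Adding the 6 years base period to 1 August 2008 gives a deadline of 1 August 2014, before any tolling.
The automatic bankruptcy stay from 25 October 2011 to 15 August 2012 tolled the period for 295 days, extending the deadline to 23 May 2015.
The period was tolled for 389 days by the defendant's active military service (18 June 2013 to 12 July 2014), pushing the deadline to 15 June 2016.
Filing on 20 May 2016 beat the 15 June 2016 deadline — the action is timely.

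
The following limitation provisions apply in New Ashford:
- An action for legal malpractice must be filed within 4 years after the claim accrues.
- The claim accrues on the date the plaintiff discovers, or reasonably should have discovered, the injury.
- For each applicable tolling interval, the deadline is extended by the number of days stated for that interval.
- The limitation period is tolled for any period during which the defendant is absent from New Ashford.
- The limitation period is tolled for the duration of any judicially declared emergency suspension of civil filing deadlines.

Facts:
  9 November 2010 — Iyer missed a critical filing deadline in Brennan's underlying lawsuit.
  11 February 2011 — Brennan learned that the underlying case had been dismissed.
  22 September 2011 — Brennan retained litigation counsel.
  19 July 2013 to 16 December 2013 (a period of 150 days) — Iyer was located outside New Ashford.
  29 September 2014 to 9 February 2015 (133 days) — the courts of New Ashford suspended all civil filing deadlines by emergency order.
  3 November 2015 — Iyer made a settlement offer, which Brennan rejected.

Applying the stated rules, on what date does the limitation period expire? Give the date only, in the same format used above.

21 November 2015

Under the discovery rule, the claim accrued on 11 February 2011, when Brennan discovered the injury — not on the 9 November 2010 date of the underlying act.
Adding the 4 years base period to 11 February 2011 gives a deadline of 11 February 2015, before any tolling.
The period was tolled for 150 days by the defendant's absence from the jurisdiction (19 July 2013 to 16 December 2013), pushing the deadline to 11 July 2015.
The period was tolled for 133 days by the emergency suspension of filing deadlines (29 September 2014 to 9 February 2015), pushing the deadline to 21 November 2015.
Nothing else in the chronology tolls or restarts the period.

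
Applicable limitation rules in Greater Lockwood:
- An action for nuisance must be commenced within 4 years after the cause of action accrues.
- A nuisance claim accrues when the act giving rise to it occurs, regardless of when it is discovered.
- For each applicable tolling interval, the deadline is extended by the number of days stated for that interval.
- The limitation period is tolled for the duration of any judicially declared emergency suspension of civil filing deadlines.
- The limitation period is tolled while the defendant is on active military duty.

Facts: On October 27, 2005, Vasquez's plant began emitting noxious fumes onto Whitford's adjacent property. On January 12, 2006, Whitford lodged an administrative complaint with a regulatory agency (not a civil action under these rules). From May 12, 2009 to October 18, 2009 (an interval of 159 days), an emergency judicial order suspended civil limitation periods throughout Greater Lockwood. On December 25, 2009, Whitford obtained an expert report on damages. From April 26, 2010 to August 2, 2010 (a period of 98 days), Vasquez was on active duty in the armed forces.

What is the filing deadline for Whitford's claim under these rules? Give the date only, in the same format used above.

The limitation period began to run on October 27, 2005.
Adding the 4 years base period to October 27, 2005 gives a deadline of October 27, 2009, before any tolling.
Because the emergency suspension of filing deadlines ran from May 12, 2009 to October 18, 2009, the deadline is extended by 159 days to April 4, 2010.
By the time the defendant's active military service began on April 26, 2010, the limitation period had already expired on April 4, 2010; that interval cannot revive it.
None of the other events listed affects the running of the period under the stated rules.

April 4, 2010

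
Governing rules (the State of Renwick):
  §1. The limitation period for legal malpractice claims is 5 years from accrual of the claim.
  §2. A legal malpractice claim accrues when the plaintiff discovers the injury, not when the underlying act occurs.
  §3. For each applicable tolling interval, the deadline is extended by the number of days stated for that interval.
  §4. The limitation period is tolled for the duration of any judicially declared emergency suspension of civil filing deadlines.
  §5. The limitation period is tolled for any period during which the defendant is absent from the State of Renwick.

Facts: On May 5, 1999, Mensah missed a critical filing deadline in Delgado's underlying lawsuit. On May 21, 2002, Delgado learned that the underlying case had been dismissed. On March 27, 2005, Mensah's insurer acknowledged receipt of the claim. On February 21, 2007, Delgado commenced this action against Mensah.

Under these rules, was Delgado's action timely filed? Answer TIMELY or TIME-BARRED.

TIMELY

The claim did not accrue until Delgado discovered the injury on May 21, 2002; the May 5, 1999 act date does not start the clock under the stated rule.
The untolled deadline — 5 years after May 21, 2002 — is May 21, 2007.
Nothing else in the chronology tolls or restarts the period.
Delgado filed on February 21, 2007, before the May 21, 2007 deadline, so the action is timely.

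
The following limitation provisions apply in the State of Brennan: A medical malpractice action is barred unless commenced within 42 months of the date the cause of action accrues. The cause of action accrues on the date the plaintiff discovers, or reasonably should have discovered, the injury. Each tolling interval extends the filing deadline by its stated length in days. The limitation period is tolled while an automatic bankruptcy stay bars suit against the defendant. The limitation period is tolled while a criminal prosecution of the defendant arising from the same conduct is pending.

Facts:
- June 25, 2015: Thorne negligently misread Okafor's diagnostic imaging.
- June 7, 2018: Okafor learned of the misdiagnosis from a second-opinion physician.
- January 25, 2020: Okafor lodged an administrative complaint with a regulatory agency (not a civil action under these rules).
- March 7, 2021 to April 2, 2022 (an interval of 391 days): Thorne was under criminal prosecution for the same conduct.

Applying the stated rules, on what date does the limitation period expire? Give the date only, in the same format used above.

Under the discovery rule, the claim accrued on June 7, 2018, when Okafor discovered the injury — not on the June 25, 2015 date of the underlying act.
42 months from June 7, 2018 is December 7, 2021.
The pending criminal prosecution from March 7, 2021 to April 2, 2022 tolled the period for 391 days, extending the deadline to January 2, 2023.
Nothing else in the chronology tolls or restarts the period.

January 2, 2023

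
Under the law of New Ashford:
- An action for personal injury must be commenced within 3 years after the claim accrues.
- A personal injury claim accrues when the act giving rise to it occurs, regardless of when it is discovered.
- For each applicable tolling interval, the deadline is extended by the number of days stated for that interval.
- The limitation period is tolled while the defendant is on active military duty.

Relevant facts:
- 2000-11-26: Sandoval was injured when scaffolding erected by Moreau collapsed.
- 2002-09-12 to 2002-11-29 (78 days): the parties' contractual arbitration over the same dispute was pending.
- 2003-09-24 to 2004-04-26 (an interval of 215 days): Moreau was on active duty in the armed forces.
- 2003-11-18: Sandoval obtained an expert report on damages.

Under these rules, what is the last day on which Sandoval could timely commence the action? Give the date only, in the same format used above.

The claim accrued on 2000-11-26, the date of the act.
Adding the 3 years base period to 2000-11-26 gives a deadline of 2003-11-26, before any tolling.
The period was tolled for 215 days by the defendant's active military service (2003-09-24 to 2004-04-26), pushing the deadline to 2004-06-28.
The pending related arbitration from 2002-09-12 to 2002-11-29 does not toll the period, because no stated rule makes a pending arbitration a tolling event.
Nothing else in the chronology tolls or restarts the period.

2004-06-28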